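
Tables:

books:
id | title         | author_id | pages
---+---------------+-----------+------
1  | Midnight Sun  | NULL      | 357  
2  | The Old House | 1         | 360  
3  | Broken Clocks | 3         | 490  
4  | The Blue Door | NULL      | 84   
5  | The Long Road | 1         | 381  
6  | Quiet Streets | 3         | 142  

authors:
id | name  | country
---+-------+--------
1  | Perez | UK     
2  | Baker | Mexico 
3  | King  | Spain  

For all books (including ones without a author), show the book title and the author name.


LEFT JOIN keeps every row from books (the left table); where author_id has no match in authors, the author columns become NULL. Walk through each book:
  - book 1 (Midnight Sun): author_id=NULL, no match -> kept with NULL
  - book 2 (The Old House): author_id=1 -> matches Perez
  - book 3 (Broken Clocks): author_id=3 -> matches King
  - book 4 (The Blue Door): author_id=NULL, no match -> kept with NULL
  - book 5 (The Long Road): author_id=1 -> matches Perez
  - book 6 (Quiet Streets): author_id=3 -> matches King
All 6 rows appear; 2 have NULL author.

SQL:
SELECT a.title, b.name AS author
FROM books a
LEFT JOIN authors b ON a.author_id = b.id

Result:
title         | author
--------------+-------
Midnight Sun  | NULL  
The Old House | Perez 
Broken Clocks | King  
The Blue Door | NULL  
The Long Road | Perez 
Quiet Streets | King  


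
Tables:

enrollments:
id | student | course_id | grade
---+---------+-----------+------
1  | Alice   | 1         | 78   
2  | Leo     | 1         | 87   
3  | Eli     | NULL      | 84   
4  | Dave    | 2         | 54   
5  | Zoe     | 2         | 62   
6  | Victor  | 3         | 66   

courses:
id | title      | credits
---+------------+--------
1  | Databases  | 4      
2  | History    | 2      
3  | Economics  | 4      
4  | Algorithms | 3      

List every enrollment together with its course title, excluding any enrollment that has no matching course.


INNER JOIN keeps only enrollments rows whose course_id matches an id in courses. Walk through each enrollment:
  - enrollment 1 (Alice): course_id=1 -> matches Databases
  - enrollment 2 (Leo): course_id=1 -> matches Databases
  - enrollment 3 (Eli): course_id=NULL, no match -> dropped
  - enrollment 4 (Dave): course_id=2 -> matches History
  - enrollment 5 (Zoe): course_id=2 -> matches History
  - enrollment 6 (Victor): course_id=3 -> matches Economics
So 1 of 6 rows is dropped.

SQL:
SELECT a.student, b.title AS course
FROM enrollments a
INNER JOIN courses b ON a.course_id = b.id

Result:
student | course   
--------+----------
Alice   | Databases
Leo     | Databases
Dave    | History  
Zoe     | History  
Victor  | Economics


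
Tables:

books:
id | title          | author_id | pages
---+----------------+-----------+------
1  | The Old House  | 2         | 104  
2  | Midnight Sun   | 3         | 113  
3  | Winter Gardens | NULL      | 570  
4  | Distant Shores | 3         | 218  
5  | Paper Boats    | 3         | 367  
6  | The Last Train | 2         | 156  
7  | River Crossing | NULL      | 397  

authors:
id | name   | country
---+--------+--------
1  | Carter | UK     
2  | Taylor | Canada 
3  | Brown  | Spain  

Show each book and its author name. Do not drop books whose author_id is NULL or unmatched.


LEFT JOIN keeps every row from books (the left table); where author_id has no match in authors, the author columns become NULL. Walk through each book:
  - book 1 (The Old House): author_id=2 -> matches Taylor
  - book 2 (Midnight Sun): author_id=3 -> matches Brown
  - book 3 (Winter Gardens): author_id=NULL, no match -> kept with NULL
  - book 4 (Distant Shores): author_id=3 -> matches Brown
  - book 5 (Paper Boats): author_id=3 -> matches Brown
  - book 6 (The Last Train): author_id=2 -> matches Taylor
  - book 7 (River Crossing): author_id=NULL, no match -> kept with NULL
All 7 rows appear; 2 have NULL author.

SQL:
SELECT a.title, b.name AS author
FROM books a
LEFT JOIN authors b ON a.author_id = b.id

Result:
title          | author
---------------+-------
The Old House  | Taylor
Midnight Sun   | Brown 
Winter Gardens | NULL  
Distant Shores | Brown 
Paper Boats    | Brown 
The Last Train | Taylor
River Crossing | NULL  


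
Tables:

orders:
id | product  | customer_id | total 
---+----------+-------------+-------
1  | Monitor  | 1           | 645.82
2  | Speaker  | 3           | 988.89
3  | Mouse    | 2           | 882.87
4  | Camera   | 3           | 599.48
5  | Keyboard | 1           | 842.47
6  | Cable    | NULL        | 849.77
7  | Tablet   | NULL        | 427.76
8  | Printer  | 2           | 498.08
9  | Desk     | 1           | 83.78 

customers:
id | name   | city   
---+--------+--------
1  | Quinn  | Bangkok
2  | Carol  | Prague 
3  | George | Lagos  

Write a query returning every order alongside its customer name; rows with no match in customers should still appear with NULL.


LEFT JOIN keeps every row from orders (the left table); where customer_id has no match in customers, the customer columns become NULL. Walk through each order:
  - order 1 (Monitor): customer_id=1 -> matches Quinn
  - order 2 (Speaker): customer_id=3 -> matches George
  - order 3 (Mouse): customer_id=2 -> matches Carol
  - order 4 (Camera): customer_id=3 -> matches George
  - order 5 (Keyboard): customer_id=1 -> matches Quinn
  - order 6 (Cable): customer_id=NULL, no match -> kept with NULL
  - order 7 (Tablet): customer_id=NULL, no match -> kept with NULL
  - order 8 (Printer): customer_id=2 -> matches Carol
  - order 9 (Desk): customer_id=1 -> matches Quinn
All 9 rows appear; 2 have NULL customer.

SQL:
SELECT a.product, b.name AS customer
FROM orders a
LEFT JOIN customers b ON a.customer_id = b.id

Result:
product  | customer
---------+---------
Monitor  | Quinn   
Speaker  | George  
Mouse    | Carol   
Camera   | George  
Keyboard | Quinn   
Cable    | NULL    
Tablet   | NULL    
Printer  | Carol   
Desk     | Quinn   


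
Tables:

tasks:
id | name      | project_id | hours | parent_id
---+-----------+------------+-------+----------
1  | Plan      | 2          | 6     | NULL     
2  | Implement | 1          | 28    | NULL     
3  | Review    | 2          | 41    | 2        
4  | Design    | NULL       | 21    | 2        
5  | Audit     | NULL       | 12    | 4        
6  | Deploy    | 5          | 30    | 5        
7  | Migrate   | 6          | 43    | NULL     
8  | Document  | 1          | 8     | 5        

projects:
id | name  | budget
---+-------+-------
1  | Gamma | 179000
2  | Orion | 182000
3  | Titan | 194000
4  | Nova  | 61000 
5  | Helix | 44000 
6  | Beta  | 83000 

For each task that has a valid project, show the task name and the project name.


INNER JOIN keeps only tasks rows whose project_id matches an id in projects. Walk through each task:
  - task 1 (Plan): project_id=2 -> matches Orion
  - task 2 (Implement): project_id=1 -> matches Gamma
  - task 3 (Review): project_id=2 -> matches Orion
  - task 4 (Design): project_id=NULL, no match -> dropped
  - task 5 (Audit): project_id=NULL, no match -> dropped
  - task 6 (Deploy): project_id=5 -> matches Helix
  - task 7 (Migrate): project_id=6 -> matches Beta
  - task 8 (Document): project_id=1 -> matches Gamma
So 2 of 8 rows are dropped.

SQL:
SELECT a.name, b.name AS project
FROM tasks a
INNER JOIN projects b ON a.project_id = b.id

Result:
name      | project
----------+--------
Plan      | Orion  
Implement | Gamma  
Review    | Orion  
Deploy    | Helix  
Migrate   | Beta   
Document  | Gamma  


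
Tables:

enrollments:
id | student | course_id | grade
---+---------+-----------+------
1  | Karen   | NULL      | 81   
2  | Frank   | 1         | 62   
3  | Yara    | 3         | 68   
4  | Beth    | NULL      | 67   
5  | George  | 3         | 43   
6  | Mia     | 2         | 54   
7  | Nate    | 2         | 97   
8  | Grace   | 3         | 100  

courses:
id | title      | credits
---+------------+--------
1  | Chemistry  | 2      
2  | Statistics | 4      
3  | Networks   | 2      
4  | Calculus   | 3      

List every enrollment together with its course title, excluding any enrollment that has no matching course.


INNER JOIN keeps only enrollments rows whose course_id matches an id in courses. Walk through each enrollment:
  - enrollment 1 (Karen): course_id=NULL, no match -> dropped
  - enrollment 2 (Frank): course_id=1 -> matches Chemistry
  - enrollment 3 (Yara): course_id=3 -> matches Networks
  - enrollment 4 (Beth): course_id=NULL, no match -> dropped
  - enrollment 5 (George): course_id=3 -> matches Networks
  - enrollment 6 (Mia): course_id=2 -> matches Statistics
  - enrollment 7 (Nate): course_id=2 -> matches Statistics
  - enrollment 8 (Grace): course_id=3 -> matches Networks
So 2 of 8 rows are dropped.

SQL:
SELECT a.student, b.title AS course
FROM enrollments a
INNER JOIN courses b ON a.course_id = b.id

Result:
student | course    
--------+-----------
Frank   | Chemistry 
Yara    | Networks  
George  | Networks  
Mia     | Statistics
Nate    | Statistics
Grace   | Networks  


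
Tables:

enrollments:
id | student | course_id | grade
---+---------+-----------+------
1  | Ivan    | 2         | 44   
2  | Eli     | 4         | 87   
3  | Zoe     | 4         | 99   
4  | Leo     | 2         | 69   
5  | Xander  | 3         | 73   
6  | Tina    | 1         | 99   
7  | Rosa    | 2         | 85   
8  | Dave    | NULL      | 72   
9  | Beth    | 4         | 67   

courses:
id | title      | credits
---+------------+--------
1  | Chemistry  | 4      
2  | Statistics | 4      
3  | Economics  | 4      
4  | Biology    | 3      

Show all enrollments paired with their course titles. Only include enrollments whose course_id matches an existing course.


INNER JOIN keeps only enrollments rows whose course_id matches an id in courses. Walk through each enrollment:
  - enrollment 1 (Ivan): course_id=2 -> matches Statistics
  - enrollment 2 (Eli): course_id=4 -> matches Biology
  - enrollment 3 (Zoe): course_id=4 -> matches Biology
  - enrollment 4 (Leo): course_id=2 -> matches Statistics
  - enrollment 5 (Xander): course_id=3 -> matches Economics
  - enrollment 6 (Tina): course_id=1 -> matches Chemistry
  - enrollment 7 (Rosa): course_id=2 -> matches Statistics
  - enrollment 8 (Dave): course_id=NULL, no match -> dropped
  - enrollment 9 (Beth): course_id=4 -> matches Biology
So 1 of 9 rows is dropped.

SQL:
SELECT a.student, b.title AS course
FROM enrollments a
INNER JOIN courses b ON a.course_id = b.id

Result:
student | course    
--------+-----------
Ivan    | Statistics
Eli     | Biology   
Zoe     | Biology   
Leo     | Statistics
Xander  | Economics 
Tina    | Chemistry 
Rosa    | Statistics
Beth    | Biology   


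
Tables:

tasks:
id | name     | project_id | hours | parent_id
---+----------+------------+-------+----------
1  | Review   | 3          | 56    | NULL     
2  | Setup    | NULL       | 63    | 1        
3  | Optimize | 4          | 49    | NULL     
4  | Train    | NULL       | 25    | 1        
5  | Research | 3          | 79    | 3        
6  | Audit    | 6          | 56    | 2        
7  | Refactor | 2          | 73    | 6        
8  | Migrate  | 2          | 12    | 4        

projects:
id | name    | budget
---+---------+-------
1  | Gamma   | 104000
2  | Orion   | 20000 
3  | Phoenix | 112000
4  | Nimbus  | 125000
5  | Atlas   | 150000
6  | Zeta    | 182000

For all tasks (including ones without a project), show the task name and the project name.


LEFT JOIN keeps every row from tasks (the left table); where project_id has no match in projects, the project columns become NULL. Walk through each task:
  - task 1 (Review): project_id=3 -> matches Phoenix
  - task 2 (Setup): project_id=NULL, no match -> kept with NULL
  - task 3 (Optimize): project_id=4 -> matches Nimbus
  - task 4 (Train): project_id=NULL, no match -> kept with NULL
  - task 5 (Research): project_id=3 -> matches Phoenix
  - task 6 (Audit): project_id=6 -> matches Zeta
  - task 7 (Refactor): project_id=2 -> matches Orion
  - task 8 (Migrate): project_id=2 -> matches Orion
All 8 rows appear; 2 have NULL project.

SQL:
SELECT a.name, b.name AS project
FROM tasks a
LEFT JOIN projects b ON a.project_id = b.id

Result:
name     | project
---------+--------
Review   | Phoenix
Setup    | NULL   
Optimize | Nimbus 
Train    | NULL   
Research | Phoenix
Audit    | Zeta   
Refactor | Orion  
Migrate  | Orion  


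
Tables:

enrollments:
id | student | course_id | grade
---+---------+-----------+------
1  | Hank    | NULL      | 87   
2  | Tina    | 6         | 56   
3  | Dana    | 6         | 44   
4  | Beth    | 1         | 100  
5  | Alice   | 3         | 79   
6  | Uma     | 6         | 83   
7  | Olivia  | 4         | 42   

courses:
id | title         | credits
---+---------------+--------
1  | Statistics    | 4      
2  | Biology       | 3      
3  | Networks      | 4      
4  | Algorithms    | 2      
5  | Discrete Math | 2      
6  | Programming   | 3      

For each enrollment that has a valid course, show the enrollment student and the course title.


INNER JOIN keeps only enrollments rows whose course_id matches an id in courses. Walk through each enrollment:
  - enrollment 1 (Hank): course_id=NULL, no match -> dropped
  - enrollment 2 (Tina): course_id=6 -> matches Programming
  - enrollment 3 (Dana): course_id=6 -> matches Programming
  - enrollment 4 (Beth): course_id=1 -> matches Statistics
  - enrollment 5 (Alice): course_id=3 -> matches Networks
  - enrollment 6 (Uma): course_id=6 -> matches Programming
  - enrollment 7 (Olivia): course_id=4 -> matches Algorithms
So 1 of 7 rows is dropped.

SQL:
SELECT a.student, b.title AS course
FROM enrollments a
INNER JOIN courses b ON a.course_id = b.id

Result:
student | course     
--------+------------
Tina    | Programming
Dana    | Programming
Beth    | Statistics 
Alice   | Networks   
Uma     | Programming
Olivia  | Algorithms 


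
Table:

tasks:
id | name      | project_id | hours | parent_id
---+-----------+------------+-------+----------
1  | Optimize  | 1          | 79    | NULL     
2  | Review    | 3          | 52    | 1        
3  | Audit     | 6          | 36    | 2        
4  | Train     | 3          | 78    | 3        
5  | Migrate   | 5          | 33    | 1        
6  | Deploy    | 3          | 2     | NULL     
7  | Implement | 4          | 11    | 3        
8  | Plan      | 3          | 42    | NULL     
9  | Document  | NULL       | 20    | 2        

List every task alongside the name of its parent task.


This is a self-join: tasks is joined to a second copy of itself, matching each row's parent_id to another row's id. Use LEFT JOIN so rows with parent_id=NULL are kept.
  - task 1 (Optimize): parent_id=NULL -> NULL
  - task 2 (Review): parent_id=1 -> Optimize
  - task 3 (Audit): parent_id=2 -> Review
  - task 4 (Train): parent_id=3 -> Audit
  - task 5 (Migrate): parent_id=1 -> Optimize
  - task 6 (Deploy): parent_id=NULL -> NULL
  - task 7 (Implement): parent_id=3 -> Audit
  - task 8 (Plan): parent_id=NULL -> NULL
  - task 9 (Document): parent_id=2 -> Review

SQL:
SELECT a.name AS item, b.name AS parent
FROM tasks a
LEFT JOIN tasks b ON a.parent_id = b.id

Result:
item      | parent  
----------+---------
Optimize  | NULL    
Review    | Optimize
Audit     | Review  
Train     | Audit   
Migrate   | Optimize
Deploy    | NULL    
Implement | Audit   
Plan      | NULL    
Document  | Review  


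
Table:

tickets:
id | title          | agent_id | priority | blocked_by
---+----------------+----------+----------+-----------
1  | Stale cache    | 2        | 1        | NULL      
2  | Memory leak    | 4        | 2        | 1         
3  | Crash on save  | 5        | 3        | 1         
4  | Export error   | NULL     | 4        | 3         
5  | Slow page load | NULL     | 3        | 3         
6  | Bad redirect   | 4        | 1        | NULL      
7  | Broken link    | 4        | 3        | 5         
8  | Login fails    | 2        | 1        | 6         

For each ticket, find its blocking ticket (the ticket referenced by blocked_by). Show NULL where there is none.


This is a self-join: tickets is joined to a second copy of itself, matching each row's blocked_by to another row's id. Use LEFT JOIN so rows with blocked_by=NULL are kept.
  - ticket 1 (Stale cache): blocked_by=NULL -> NULL
  - ticket 2 (Memory leak): blocked_by=1 -> Stale cache
  - ticket 3 (Crash on save): blocked_by=1 -> Stale cache
  - ticket 4 (Export error): blocked_by=3 -> Crash on save
  - ticket 5 (Slow page load): blocked_by=3 -> Crash on save
  - ticket 6 (Bad redirect): blocked_by=NULL -> NULL
  - ticket 7 (Broken link): blocked_by=5 -> Slow page load
  - ticket 8 (Login fails): blocked_by=6 -> Bad redirect

SQL:
SELECT a.title AS item, b.title AS blocked_by
FROM tickets a
LEFT JOIN tickets b ON a.blocked_by = b.id

Result:
item           | blocked_by    
---------------+---------------
Stale cache    | NULL          
Memory leak    | Stale cache   
Crash on save  | Stale cache   
Export error   | Crash on save 
Slow page load | Crash on save 
Bad redirect   | NULL          
Broken link    | Slow page load
Login fails    | Bad redirect  


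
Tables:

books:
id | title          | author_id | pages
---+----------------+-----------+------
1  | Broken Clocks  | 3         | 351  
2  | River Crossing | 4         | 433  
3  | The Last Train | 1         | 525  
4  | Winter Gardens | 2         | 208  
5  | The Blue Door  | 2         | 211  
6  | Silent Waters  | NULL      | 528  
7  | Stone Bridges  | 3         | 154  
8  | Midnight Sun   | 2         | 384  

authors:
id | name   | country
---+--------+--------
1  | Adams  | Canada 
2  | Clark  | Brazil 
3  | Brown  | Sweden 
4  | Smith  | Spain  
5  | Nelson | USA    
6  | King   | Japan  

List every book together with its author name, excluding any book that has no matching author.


INNER JOIN keeps only books rows whose author_id matches an id in authors. Walk through each book:
  - book 1 (Broken Clocks): author_id=3 -> matches Brown
  - book 2 (River Crossing): author_id=4 -> matches Smith
  - book 3 (The Last Train): author_id=1 -> matches Adams
  - book 4 (Winter Gardens): author_id=2 -> matches Clark
  - book 5 (The Blue Door): author_id=2 -> matches Clark
  - book 6 (Silent Waters): author_id=NULL, no match -> dropped
  - book 7 (Stone Bridges): author_id=3 -> matches Brown
  - book 8 (Midnight Sun): author_id=2 -> matches Clark
So 1 of 8 rows is dropped.

SQL:
SELECT a.title, b.name AS author
FROM books a
INNER JOIN authors b ON a.author_id = b.id

Result:
title          | author
---------------+-------
Broken Clocks  | Brown 
River Crossing | Smith 
The Last Train | Adams 
Winter Gardens | Clark 
The Blue Door  | Clark 
Stone Bridges  | Brown 
Midnight Sun   | Clark 


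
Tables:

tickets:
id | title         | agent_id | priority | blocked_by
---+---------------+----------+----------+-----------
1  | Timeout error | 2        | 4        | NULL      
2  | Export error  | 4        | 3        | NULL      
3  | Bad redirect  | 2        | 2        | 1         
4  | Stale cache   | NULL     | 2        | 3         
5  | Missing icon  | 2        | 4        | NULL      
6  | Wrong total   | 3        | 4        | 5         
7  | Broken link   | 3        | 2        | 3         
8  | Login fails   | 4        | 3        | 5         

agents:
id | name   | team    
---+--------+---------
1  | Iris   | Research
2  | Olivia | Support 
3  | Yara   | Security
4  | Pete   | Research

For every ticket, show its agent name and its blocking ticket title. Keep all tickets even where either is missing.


Two LEFT JOINs from the same base table tickets: one to agents via agent_id, one to tickets itself via blocked_by. Both are LEFT so every ticket is preserved.
Match against agents:
  - ticket 1 (Timeout error): agent_id=2 -> matches Olivia
  - ticket 2 (Export error): agent_id=4 -> matches Pete
  - ticket 3 (Bad redirect): agent_id=2 -> matches Olivia
  - ticket 4 (Stale cache): agent_id=NULL, no match -> kept with NULL
  - ticket 5 (Missing icon): agent_id=2 -> matches Olivia
  - ticket 6 (Wrong total): agent_id=3 -> matches Yara
  - ticket 7 (Broken link): agent_id=3 -> matches Yara
  - ticket 8 (Login fails): agent_id=4 -> matches Pete
Match against tickets (self):
  - ticket 1 (Timeout error): blocked_by=NULL -> NULL
  - ticket 2 (Export error): blocked_by=NULL -> NULL
  - ticket 3 (Bad redirect): blocked_by=1 -> Timeout error
  - ticket 4 (Stale cache): blocked_by=3 -> Bad redirect
  - ticket 5 (Missing icon): blocked_by=NULL -> NULL
  - ticket 6 (Wrong total): blocked_by=5 -> Missing icon
  - ticket 7 (Broken link): blocked_by=3 -> Bad redirect
  - ticket 8 (Login fails): blocked_by=5 -> Missing icon

SQL:
SELECT a.title, b.name AS agent, c.title AS blocked_by
FROM tickets a
LEFT JOIN agents b ON a.agent_id = b.id
LEFT JOIN tickets c ON a.blocked_by = c.id

Result:
title         | agent  | blocked_by   
--------------+--------+--------------
Timeout error | Olivia | NULL         
Export error  | Pete   | NULL         
Bad redirect  | Olivia | Timeout error
Stale cache   | NULL   | Bad redirect 
Missing icon  | Olivia | NULL         
Wrong total   | Yara   | Missing icon 
Broken link   | Yara   | Bad redirect 
Login fails   | Pete   | Missing icon 


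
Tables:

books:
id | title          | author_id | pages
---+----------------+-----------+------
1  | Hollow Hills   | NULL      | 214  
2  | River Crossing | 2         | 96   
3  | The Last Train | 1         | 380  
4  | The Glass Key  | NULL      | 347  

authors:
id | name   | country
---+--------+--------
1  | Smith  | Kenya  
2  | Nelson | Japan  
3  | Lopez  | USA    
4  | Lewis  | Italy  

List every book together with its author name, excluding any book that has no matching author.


INNER JOIN keeps only books rows whose author_id matches an id in authors. Walk through each book:
  - book 1 (Hollow Hills): author_id=NULL, no match -> dropped
  - book 2 (River Crossing): author_id=2 -> matches Nelson
  - book 3 (The Last Train): author_id=1 -> matches Smith
  - book 4 (The Glass Key): author_id=NULL, no match -> dropped
So 2 of 4 rows are dropped.

SQL:
SELECT a.title, b.name AS author
FROM books a
INNER JOIN authors b ON a.author_id = b.id

Result:
title          | author
---------------+-------
River Crossing | Nelson
The Last Train | Smith 


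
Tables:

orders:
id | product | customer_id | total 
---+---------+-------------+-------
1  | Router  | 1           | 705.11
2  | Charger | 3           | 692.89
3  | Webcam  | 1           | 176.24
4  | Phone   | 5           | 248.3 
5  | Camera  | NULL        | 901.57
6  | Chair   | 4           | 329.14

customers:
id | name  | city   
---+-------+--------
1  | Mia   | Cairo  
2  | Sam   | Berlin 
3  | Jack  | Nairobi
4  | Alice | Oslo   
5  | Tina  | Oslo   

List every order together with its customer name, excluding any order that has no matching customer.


INNER JOIN keeps only orders rows whose customer_id matches an id in customers. Walk through each order:
  - order 1 (Router): customer_id=1 -> matches Mia
  - order 2 (Charger): customer_id=3 -> matches Jack
  - order 3 (Webcam): customer_id=1 -> matches Mia
  - order 4 (Phone): customer_id=5 -> matches Tina
  - order 5 (Camera): customer_id=NULL, no match -> dropped
  - order 6 (Chair): customer_id=4 -> matches Alice
So 1 of 6 rows is dropped.

SQL:
SELECT a.product, b.name AS customer
FROM orders a
INNER JOIN customers b ON a.customer_id = b.id

Result:
product | customer
--------+---------
Router  | Mia     
Charger | Jack    
Webcam  | Mia     
Phone   | Tina    
Chair   | Alice   


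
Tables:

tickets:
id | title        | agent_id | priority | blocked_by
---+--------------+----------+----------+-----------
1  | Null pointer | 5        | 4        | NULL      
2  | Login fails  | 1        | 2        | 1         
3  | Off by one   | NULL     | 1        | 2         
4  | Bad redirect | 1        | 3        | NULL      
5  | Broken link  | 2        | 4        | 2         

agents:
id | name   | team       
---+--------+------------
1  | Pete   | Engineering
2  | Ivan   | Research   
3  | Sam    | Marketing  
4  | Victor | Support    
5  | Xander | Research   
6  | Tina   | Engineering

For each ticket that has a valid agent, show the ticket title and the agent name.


INNER JOIN keeps only tickets rows whose agent_id matches an id in agents. Walk through each ticket:
  - ticket 1 (Null pointer): agent_id=5 -> matches Xander
  - ticket 2 (Login fails): agent_id=1 -> matches Pete
  - ticket 3 (Off by one): agent_id=NULL, no match -> dropped
  - ticket 4 (Bad redirect): agent_id=1 -> matches Pete
  - ticket 5 (Broken link): agent_id=2 -> matches Ivan
So 1 of 5 rows is dropped.

SQL:
SELECT a.title, b.name AS agent
FROM tickets a
INNER JOIN agents b ON a.agent_id = b.id

Result:
title        | agent 
-------------+-------
Null pointer | Xander
Login fails  | Pete  
Bad redirect | Pete  
Broken link  | Ivan  


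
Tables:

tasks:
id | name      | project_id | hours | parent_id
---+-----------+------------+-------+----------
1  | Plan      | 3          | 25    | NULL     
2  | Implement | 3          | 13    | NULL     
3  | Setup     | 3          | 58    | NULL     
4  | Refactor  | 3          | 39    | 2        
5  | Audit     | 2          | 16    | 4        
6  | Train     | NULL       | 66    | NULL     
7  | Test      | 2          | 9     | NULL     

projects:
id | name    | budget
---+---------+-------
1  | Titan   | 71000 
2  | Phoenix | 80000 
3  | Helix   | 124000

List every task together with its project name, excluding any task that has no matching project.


INNER JOIN keeps only tasks rows whose project_id matches an id in projects. Walk through each task:
  - task 1 (Plan): project_id=3 -> matches Helix
  - task 2 (Implement): project_id=3 -> matches Helix
  - task 3 (Setup): project_id=3 -> matches Helix
  - task 4 (Refactor): project_id=3 -> matches Helix
  - task 5 (Audit): project_id=2 -> matches Phoenix
  - task 6 (Train): project_id=NULL, no match -> dropped
  - task 7 (Test): project_id=2 -> matches Phoenix
So 1 of 7 rows is dropped.

SQL:
SELECT a.name, b.name AS project
FROM tasks a
INNER JOIN projects b ON a.project_id = b.id

Result:
name      | project
----------+--------
Plan      | Helix  
Implement | Helix  
Setup     | Helix  
Refactor  | Helix  
Audit     | Phoenix
Test      | Phoenix


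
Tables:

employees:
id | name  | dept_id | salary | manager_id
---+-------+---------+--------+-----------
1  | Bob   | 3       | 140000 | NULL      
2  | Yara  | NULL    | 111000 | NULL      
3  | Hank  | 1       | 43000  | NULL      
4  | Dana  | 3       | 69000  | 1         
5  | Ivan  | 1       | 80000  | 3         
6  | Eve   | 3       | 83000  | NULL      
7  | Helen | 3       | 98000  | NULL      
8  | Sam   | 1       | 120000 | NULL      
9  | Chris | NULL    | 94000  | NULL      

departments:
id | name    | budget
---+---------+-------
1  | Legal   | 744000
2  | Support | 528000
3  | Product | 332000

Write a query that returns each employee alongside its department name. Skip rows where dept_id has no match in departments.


INNER JOIN keeps only employees rows whose dept_id matches an id in departments. Walk through each employee:
  - employee 1 (Bob): dept_id=3 -> matches Product
  - employee 2 (Yara): dept_id=NULL, no match -> dropped
  - employee 3 (Hank): dept_id=1 -> matches Legal
  - employee 4 (Dana): dept_id=3 -> matches Product
  - employee 5 (Ivan): dept_id=1 -> matches Legal
  - employee 6 (Eve): dept_id=3 -> matches Product
  - employee 7 (Helen): dept_id=3 -> matches Product
  - employee 8 (Sam): dept_id=1 -> matches Legal
  - employee 9 (Chris): dept_id=NULL, no match -> dropped
So 2 of 9 rows are dropped.

SQL:
SELECT a.name, b.name AS department
FROM employees a
INNER JOIN departments b ON a.dept_id = b.id

Result:
name  | department
------+-----------
Bob   | Product   
Hank  | Legal     
Dana  | Product   
Ivan  | Legal     
Eve   | Product   
Helen | Product   
Sam   | Legal     


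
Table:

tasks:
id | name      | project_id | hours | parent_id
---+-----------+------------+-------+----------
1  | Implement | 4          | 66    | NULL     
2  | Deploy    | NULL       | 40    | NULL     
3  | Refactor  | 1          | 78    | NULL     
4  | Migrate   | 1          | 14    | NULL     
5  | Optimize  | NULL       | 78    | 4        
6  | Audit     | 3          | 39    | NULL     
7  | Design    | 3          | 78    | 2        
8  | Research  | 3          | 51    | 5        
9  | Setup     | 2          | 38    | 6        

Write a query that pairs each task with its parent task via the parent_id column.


This is a self-join: tasks is joined to a second copy of itself, matching each row's parent_id to another row's id. Use LEFT JOIN so rows with parent_id=NULL are kept.
  - task 1 (Implement): parent_id=NULL -> NULL
  - task 2 (Deploy): parent_id=NULL -> NULL
  - task 3 (Refactor): parent_id=NULL -> NULL
  - task 4 (Migrate): parent_id=NULL -> NULL
  - task 5 (Optimize): parent_id=4 -> Migrate
  - task 6 (Audit): parent_id=NULL -> NULL
  - task 7 (Design): parent_id=2 -> Deploy
  - task 8 (Research): parent_id=5 -> Optimize
  - task 9 (Setup): parent_id=6 -> Audit

SQL:
SELECT a.name AS item, b.name AS parent
FROM tasks a
LEFT JOIN tasks b ON a.parent_id = b.id

Result:
item      | parent  
----------+---------
Implement | NULL    
Deploy    | NULL    
Refactor  | NULL    
Migrate   | NULL    
Optimize  | Migrate 
Audit     | NULL    
Design    | Deploy  
Research  | Optimize
Setup     | Audit   


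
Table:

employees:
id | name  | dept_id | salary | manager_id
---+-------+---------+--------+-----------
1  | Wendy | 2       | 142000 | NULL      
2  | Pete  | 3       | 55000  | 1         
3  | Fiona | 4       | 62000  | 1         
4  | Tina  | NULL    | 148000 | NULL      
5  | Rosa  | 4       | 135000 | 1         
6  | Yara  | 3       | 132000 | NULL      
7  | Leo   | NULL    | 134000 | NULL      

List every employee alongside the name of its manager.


This is a self-join: employees is joined to a second copy of itself, matching each row's manager_id to another row's id. Use LEFT JOIN so rows with manager_id=NULL are kept.
  - employee 1 (Wendy): manager_id=NULL -> NULL
  - employee 2 (Pete): manager_id=1 -> Wendy
  - employee 3 (Fiona): manager_id=1 -> Wendy
  - employee 4 (Tina): manager_id=NULL -> NULL
  - employee 5 (Rosa): manager_id=1 -> Wendy
  - employee 6 (Yara): manager_id=NULL -> NULL
  - employee 7 (Leo): manager_id=NULL -> NULL

SQL:
SELECT a.name AS item, b.name AS manager
FROM employees a
LEFT JOIN employees b ON a.manager_id = b.id

Result:
item  | manager
------+--------
Wendy | NULL   
Pete  | Wendy  
Fiona | Wendy  
Tina  | NULL   
Rosa  | Wendy  
Yara  | NULL   
Leo   | NULL   


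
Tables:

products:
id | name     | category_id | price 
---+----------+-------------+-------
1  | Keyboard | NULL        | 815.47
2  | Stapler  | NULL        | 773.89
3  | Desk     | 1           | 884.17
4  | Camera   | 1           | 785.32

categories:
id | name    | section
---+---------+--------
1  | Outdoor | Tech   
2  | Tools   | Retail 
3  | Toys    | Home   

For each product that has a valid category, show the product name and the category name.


INNER JOIN keeps only products rows whose category_id matches an id in categories. Walk through each product:
  - product 1 (Keyboard): category_id=NULL, no match -> dropped
  - product 2 (Stapler): category_id=NULL, no match -> dropped
  - product 3 (Desk): category_id=1 -> matches Outdoor
  - product 4 (Camera): category_id=1 -> matches Outdoor
So 2 of 4 rows are dropped.

SQL:
SELECT a.name, b.name AS category
FROM products a
INNER JOIN categories b ON a.category_id = b.id

Result:
name   | category
-------+---------
Desk   | Outdoor 
Camera | Outdoor 


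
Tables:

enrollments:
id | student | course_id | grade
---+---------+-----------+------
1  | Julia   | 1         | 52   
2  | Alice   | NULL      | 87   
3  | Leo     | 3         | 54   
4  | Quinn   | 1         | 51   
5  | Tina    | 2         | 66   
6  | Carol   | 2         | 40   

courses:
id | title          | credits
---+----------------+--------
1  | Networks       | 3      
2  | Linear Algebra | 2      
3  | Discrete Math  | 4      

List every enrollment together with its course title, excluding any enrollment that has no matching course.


INNER JOIN keeps only enrollments rows whose course_id matches an id in courses. Walk through each enrollment:
  - enrollment 1 (Julia): course_id=1 -> matches Networks
  - enrollment 2 (Alice): course_id=NULL, no match -> dropped
  - enrollment 3 (Leo): course_id=3 -> matches Discrete Math
  - enrollment 4 (Quinn): course_id=1 -> matches Networks
  - enrollment 5 (Tina): course_id=2 -> matches Linear Algebra
  - enrollment 6 (Carol): course_id=2 -> matches Linear Algebra
So 1 of 6 rows is dropped.

SQL:
SELECT a.student, b.title AS course
FROM enrollments a
INNER JOIN courses b ON a.course_id = b.id

Result:
student | course        
--------+---------------
Julia   | Networks      
Leo     | Discrete Math 
Quinn   | Networks      
Tina    | Linear Algebra
Carol   | Linear Algebra


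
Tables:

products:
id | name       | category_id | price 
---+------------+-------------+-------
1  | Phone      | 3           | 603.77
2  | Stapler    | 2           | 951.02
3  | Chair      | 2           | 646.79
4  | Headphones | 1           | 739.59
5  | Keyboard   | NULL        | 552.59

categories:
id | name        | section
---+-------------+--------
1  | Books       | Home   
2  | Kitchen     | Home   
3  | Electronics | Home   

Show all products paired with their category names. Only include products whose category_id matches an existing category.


INNER JOIN keeps only products rows whose category_id matches an id in categories. Walk through each product:
  - product 1 (Phone): category_id=3 -> matches Electronics
  - product 2 (Stapler): category_id=2 -> matches Kitchen
  - product 3 (Chair): category_id=2 -> matches Kitchen
  - product 4 (Headphones): category_id=1 -> matches Books
  - product 5 (Keyboard): category_id=NULL, no match -> dropped
So 1 of 5 rows is dropped.

SQL:
SELECT a.name, b.name AS category
FROM products a
INNER JOIN categories b ON a.category_id = b.id

Result:
name       | category   
-----------+------------
Phone      | Electronics
Stapler    | Kitchen    
Chair      | Kitchen    
Headphones | Books      


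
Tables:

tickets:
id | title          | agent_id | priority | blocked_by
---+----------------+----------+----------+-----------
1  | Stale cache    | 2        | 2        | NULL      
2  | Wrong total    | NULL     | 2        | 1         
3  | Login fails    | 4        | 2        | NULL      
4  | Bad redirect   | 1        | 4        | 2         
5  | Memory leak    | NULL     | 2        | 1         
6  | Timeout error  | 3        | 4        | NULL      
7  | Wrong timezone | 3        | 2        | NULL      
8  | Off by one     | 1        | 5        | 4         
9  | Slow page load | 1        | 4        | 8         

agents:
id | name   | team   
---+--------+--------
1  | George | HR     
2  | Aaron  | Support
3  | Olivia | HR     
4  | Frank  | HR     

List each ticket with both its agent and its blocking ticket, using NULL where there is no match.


Two LEFT JOINs from the same base table tickets: one to agents via agent_id, one to tickets itself via blocked_by. Both are LEFT so every ticket is preserved.
Match against agents:
  - ticket 1 (Stale cache): agent_id=2 -> matches Aaron
  - ticket 2 (Wrong total): agent_id=NULL, no match -> kept with NULL
  - ticket 3 (Login fails): agent_id=4 -> matches Frank
  - ticket 4 (Bad redirect): agent_id=1 -> matches George
  - ticket 5 (Memory leak): agent_id=NULL, no match -> kept with NULL
  - ticket 6 (Timeout error): agent_id=3 -> matches Olivia
  - ticket 7 (Wrong timezone): agent_id=3 -> matches Olivia
  - ticket 8 (Off by one): agent_id=1 -> matches George
  - ticket 9 (Slow page load): agent_id=1 -> matches George
Match against tickets (self):
  - ticket 1 (Stale cache): blocked_by=NULL -> NULL
  - ticket 2 (Wrong total): blocked_by=1 -> Stale cache
  - ticket 3 (Login fails): blocked_by=NULL -> NULL
  - ticket 4 (Bad redirect): blocked_by=2 -> Wrong total
  - ticket 5 (Memory leak): blocked_by=1 -> Stale cache
  - ticket 6 (Timeout error): blocked_by=NULL -> NULL
  - ticket 7 (Wrong timezone): blocked_by=NULL -> NULL
  - ticket 8 (Off by one): blocked_by=4 -> Bad redirect
  - ticket 9 (Slow page load): blocked_by=8 -> Off by one

SQL:
SELECT a.title, b.name AS agent, c.title AS blocked_by
FROM tickets a
LEFT JOIN agents b ON a.agent_id = b.id
LEFT JOIN tickets c ON a.blocked_by = c.id

Result:
title          | agent  | blocked_by  
---------------+--------+-------------
Stale cache    | Aaron  | NULL        
Wrong total    | NULL   | Stale cache 
Login fails    | Frank  | NULL        
Bad redirect   | George | Wrong total 
Memory leak    | NULL   | Stale cache 
Timeout error  | Olivia | NULL        
Wrong timezone | Olivia | NULL        
Off by one     | George | Bad redirect
Slow page load | George | Off by one  


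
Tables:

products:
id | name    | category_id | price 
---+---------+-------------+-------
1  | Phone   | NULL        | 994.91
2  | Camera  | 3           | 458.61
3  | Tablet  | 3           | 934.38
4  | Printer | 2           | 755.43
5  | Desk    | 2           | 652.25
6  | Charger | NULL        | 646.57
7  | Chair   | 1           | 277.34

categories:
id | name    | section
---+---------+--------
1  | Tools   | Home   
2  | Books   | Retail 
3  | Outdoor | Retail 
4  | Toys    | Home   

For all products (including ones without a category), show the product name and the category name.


LEFT JOIN keeps every row from products (the left table); where category_id has no match in categories, the category columns become NULL. Walk through each product:
  - product 1 (Phone): category_id=NULL, no match -> kept with NULL
  - product 2 (Camera): category_id=3 -> matches Outdoor
  - product 3 (Tablet): category_id=3 -> matches Outdoor
  - product 4 (Printer): category_id=2 -> matches Books
  - product 5 (Desk): category_id=2 -> matches Books
  - product 6 (Charger): category_id=NULL, no match -> kept with NULL
  - product 7 (Chair): category_id=1 -> matches Tools
All 7 rows appear; 2 have NULL category.

SQL:
SELECT a.name, b.name AS category
FROM products a
LEFT JOIN categories b ON a.category_id = b.id

Result:
name    | category
--------+---------
Phone   | NULL    
Camera  | Outdoor 
Tablet  | Outdoor 
Printer | Books   
Desk    | Books   
Charger | NULL    
Chair   | Tools   


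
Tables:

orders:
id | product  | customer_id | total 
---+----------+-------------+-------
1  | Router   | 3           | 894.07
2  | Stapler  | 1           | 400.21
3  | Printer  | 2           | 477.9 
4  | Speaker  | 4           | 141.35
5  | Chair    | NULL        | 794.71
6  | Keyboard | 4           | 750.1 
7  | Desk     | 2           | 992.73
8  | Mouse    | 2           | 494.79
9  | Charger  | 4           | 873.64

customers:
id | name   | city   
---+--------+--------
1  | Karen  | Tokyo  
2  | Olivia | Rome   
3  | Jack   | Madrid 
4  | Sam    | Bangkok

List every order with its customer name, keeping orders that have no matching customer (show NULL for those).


LEFT JOIN keeps every row from orders (the left table); where customer_id has no match in customers, the customer columns become NULL. Walk through each order:
  - order 1 (Router): customer_id=3 -> matches Jack
  - order 2 (Stapler): customer_id=1 -> matches Karen
  - order 3 (Printer): customer_id=2 -> matches Olivia
  - order 4 (Speaker): customer_id=4 -> matches Sam
  - order 5 (Chair): customer_id=NULL, no match -> kept with NULL
  - order 6 (Keyboard): customer_id=4 -> matches Sam
  - order 7 (Desk): customer_id=2 -> matches Olivia
  - order 8 (Mouse): customer_id=2 -> matches Olivia
  - order 9 (Charger): customer_id=4 -> matches Sam
All 9 rows appear; 1 has NULL customer.

SQL:
SELECT a.product, b.name AS customer
FROM orders a
LEFT JOIN customers b ON a.customer_id = b.id

Result:
product  | customer
---------+---------
Router   | Jack    
Stapler  | Karen   
Printer  | Olivia  
Speaker  | Sam     
Chair    | NULL    
Keyboard | Sam     
Desk     | Olivia  
Mouse    | Olivia  
Charger  | Sam     


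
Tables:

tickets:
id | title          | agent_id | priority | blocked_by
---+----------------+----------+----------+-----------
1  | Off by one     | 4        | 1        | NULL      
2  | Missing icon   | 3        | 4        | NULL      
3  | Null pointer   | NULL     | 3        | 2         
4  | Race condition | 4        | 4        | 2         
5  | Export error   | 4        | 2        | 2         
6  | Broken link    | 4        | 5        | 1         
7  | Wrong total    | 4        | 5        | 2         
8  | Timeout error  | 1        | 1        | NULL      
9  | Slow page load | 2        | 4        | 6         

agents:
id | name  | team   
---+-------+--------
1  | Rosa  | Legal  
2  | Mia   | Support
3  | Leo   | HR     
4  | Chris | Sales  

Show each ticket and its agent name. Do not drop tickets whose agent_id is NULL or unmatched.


LEFT JOIN keeps every row from tickets (the left table); where agent_id has no match in agents, the agent columns become NULL. Walk through each ticket:
  - ticket 1 (Off by one): agent_id=4 -> matches Chris
  - ticket 2 (Missing icon): agent_id=3 -> matches Leo
  - ticket 3 (Null pointer): agent_id=NULL, no match -> kept with NULL
  - ticket 4 (Race condition): agent_id=4 -> matches Chris
  - ticket 5 (Export error): agent_id=4 -> matches Chris
  - ticket 6 (Broken link): agent_id=4 -> matches Chris
  - ticket 7 (Wrong total): agent_id=4 -> matches Chris
  - ticket 8 (Timeout error): agent_id=1 -> matches Rosa
  - ticket 9 (Slow page load): agent_id=2 -> matches Mia
All 9 rows appear; 1 has NULL agent.

SQL:
SELECT a.title, b.name AS agent
FROM tickets a
LEFT JOIN agents b ON a.agent_id = b.id

Result:
title          | agent
---------------+------
Off by one     | Chris
Missing icon   | Leo  
Null pointer   | NULL 
Race condition | Chris
Export error   | Chris
Broken link    | Chris
Wrong total    | Chris
Timeout error  | Rosa 
Slow page load | Mia  
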